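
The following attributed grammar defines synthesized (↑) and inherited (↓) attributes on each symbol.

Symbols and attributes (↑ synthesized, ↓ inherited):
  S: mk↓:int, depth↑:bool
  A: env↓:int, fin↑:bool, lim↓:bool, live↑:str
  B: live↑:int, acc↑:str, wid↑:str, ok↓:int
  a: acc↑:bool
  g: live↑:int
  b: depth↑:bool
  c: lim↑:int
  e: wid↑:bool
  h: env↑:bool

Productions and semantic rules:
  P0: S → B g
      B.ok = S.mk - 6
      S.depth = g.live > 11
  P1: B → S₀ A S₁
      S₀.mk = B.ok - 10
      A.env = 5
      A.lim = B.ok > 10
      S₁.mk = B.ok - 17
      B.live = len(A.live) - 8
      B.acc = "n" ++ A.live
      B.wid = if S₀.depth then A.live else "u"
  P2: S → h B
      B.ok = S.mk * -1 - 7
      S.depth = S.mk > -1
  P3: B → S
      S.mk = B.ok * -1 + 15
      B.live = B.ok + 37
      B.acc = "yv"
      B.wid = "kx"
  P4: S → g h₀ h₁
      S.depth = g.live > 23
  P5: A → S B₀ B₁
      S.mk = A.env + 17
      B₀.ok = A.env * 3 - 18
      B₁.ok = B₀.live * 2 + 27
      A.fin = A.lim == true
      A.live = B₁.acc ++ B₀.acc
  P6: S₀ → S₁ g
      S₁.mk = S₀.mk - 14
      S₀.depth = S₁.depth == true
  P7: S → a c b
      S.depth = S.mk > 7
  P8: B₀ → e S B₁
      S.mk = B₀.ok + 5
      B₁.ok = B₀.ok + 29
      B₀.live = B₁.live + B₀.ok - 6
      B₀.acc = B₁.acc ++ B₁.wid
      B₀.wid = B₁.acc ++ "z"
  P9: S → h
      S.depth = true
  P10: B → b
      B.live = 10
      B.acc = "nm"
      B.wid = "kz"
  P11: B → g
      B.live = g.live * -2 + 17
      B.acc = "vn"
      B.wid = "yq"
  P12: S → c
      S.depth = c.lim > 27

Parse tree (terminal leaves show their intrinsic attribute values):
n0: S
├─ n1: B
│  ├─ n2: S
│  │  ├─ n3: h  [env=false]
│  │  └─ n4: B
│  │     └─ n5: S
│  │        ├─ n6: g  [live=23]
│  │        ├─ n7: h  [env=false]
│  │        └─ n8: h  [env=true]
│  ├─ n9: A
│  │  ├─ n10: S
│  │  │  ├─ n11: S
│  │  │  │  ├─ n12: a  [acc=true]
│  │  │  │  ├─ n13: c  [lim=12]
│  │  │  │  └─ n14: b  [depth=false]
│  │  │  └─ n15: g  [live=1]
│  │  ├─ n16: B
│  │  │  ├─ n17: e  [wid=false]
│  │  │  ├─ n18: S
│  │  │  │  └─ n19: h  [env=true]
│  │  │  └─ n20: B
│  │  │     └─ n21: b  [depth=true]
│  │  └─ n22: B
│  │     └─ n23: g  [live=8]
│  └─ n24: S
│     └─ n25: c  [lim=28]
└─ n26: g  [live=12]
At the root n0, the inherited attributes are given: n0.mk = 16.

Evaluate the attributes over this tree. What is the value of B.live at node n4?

30

1. n0.mk = 16  [given at root]
2. n1.ok = 10  [S.mk - 6]
3. n2.mk = 0  [B.ok - 10]
4. n3.env = false  [terminal]
5. n4.ok = -7  [S.mk * -1 - 7]
6. n5.mk = 22  [B.ok * -1 + 15]
7. n6.live = 23  [terminal]
8. n7.env = false  [terminal]
9. n8.env = true  [terminal]
10. n5.depth = false  [g.live > 23]
11. n4.live = 30  [B.ok + 37]
12. n4.acc = "yv"  ["yv"]
13. n4.wid = "kx"  ["kx"]
14. n2.depth = true  [S.mk > -1]
15. n9.env = 5  [5]
16. n9.lim = false  [B.ok > 10]
17. n10.mk = 22  [A.env + 17]
18. n11.mk = 8  [S₀.mk - 14]
19. n12.acc = true  [terminal]
20. n13.lim = 12  [terminal]
21. n14.depth = false  [terminal]
22. n11.depth = true  [S.mk > 7]
23. n15.live = 1  [terminal]
24. n10.depth = true  [S₁.depth == true]
25. n16.ok = -3  [A.env * 3 - 18]
26. n17.wid = false  [terminal]
27. n18.mk = 2  [B₀.ok + 5]
28. n19.env = true  [terminal]
29. n18.depth = true  [true]
30. n20.ok = 26  [B₀.ok + 29]
31. n21.depth = true  [terminal]
32. n20.live = 10  [10]
33. n20.acc = "nm"  ["nm"]
34. n20.wid = "kz"  ["kz"]
35. n16.live = 1  [B₁.live + B₀.ok - 6]
36. n16.acc = "nmkz"  [B₁.acc ++ B₁.wid]
37. n16.wid = "nmz"  [B₁.acc ++ "z"]
38. n22.ok = 29  [B₀.live * 2 + 27]
39. n23.live = 8  [terminal]
40. n22.live = 1  [g.live * -2 + 17]
41. n22.acc = "vn"  ["vn"]
42. n22.wid = "yq"  ["yq"]
43. n9.fin = false  [A.lim == true]
44. n9.live = "vnnmkz"  [B₁.acc ++ B₀.acc]
45. n24.mk = -7  [B.ok - 17]
46. n25.lim = 28  [terminal]
47. n24.depth = true  [c.lim > 27]
48. n1.live = -2  [len(A.live) - 8]
49. n1.acc = "nvnnmkz"  ["n" ++ A.live]
50. n1.wid = "vnnmkz"  [if S₀.depth then A.live else "u"]
51. n26.live = 12  [terminal]
52. n0.depth = true  [g.live > 11]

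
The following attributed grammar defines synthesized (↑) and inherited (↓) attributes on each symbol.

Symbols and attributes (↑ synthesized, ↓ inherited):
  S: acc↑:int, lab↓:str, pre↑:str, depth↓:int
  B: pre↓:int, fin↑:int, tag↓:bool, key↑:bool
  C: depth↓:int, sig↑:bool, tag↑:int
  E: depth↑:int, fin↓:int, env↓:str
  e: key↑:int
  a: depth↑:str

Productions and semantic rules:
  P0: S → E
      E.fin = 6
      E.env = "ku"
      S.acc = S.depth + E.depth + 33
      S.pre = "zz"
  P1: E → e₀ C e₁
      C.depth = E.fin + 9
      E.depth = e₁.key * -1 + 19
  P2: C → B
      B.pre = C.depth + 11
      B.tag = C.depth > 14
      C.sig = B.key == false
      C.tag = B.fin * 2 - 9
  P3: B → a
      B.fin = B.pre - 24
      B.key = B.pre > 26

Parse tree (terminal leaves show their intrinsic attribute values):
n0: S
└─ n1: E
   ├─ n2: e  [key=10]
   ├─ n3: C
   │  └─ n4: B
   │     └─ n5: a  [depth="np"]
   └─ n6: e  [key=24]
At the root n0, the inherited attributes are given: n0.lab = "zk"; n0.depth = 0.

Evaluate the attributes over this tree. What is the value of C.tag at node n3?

-5

1. n0.lab = "zk"  [given at root]
2. n0.depth = 0  [given at root]
3. n1.fin = 6  [6]
4. n1.env = "ku"  ["ku"]
5. n2.key = 10  [terminal]
6. n3.depth = 15  [E.fin + 9]
7. n4.pre = 26  [C.depth + 11]
8. n4.tag = true  [C.depth > 14]
9. n5.depth = "np"  [terminal]
10. n4.fin = 2  [B.pre - 24]
11. n4.key = false  [B.pre > 26]
12. n3.sig = true  [B.key == false]
13. n3.tag = -5  [B.fin * 2 - 9]
14. n6.key = 24  [terminal]
15. n1.depth = -5  [e₁.key * -1 + 19]
16. n0.acc = 28  [S.depth + E.depth + 33]
17. n0.pre = "zz"  ["zz"]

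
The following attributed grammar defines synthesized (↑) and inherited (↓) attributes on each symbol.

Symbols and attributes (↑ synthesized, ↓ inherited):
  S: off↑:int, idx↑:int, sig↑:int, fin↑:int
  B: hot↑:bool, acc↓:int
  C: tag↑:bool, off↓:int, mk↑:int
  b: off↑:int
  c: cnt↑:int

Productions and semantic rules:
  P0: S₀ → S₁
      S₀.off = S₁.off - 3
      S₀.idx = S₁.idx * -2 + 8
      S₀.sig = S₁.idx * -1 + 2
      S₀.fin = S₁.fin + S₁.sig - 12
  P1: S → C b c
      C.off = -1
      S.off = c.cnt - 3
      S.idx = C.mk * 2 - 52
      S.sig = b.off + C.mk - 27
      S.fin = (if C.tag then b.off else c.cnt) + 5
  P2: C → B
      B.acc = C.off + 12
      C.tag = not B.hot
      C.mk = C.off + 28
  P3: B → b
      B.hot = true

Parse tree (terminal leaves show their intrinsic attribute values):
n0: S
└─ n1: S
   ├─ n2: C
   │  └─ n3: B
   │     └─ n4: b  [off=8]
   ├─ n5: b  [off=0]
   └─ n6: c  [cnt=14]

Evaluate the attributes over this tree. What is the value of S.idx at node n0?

1. n2.off = -1  [-1]
2. n3.acc = 11  [C.off + 12]
3. n4.off = 8  [terminal]
4. n3.hot = true  [true]
5. n2.tag = false  [not B.hot]
6. n2.mk = 27  [C.off + 28]
7. n5.off = 0  [terminal]
8. n6.cnt = 14  [terminal]
9. n1.off = 11  [c.cnt - 3]
10. n1.idx = 2  [C.mk * 2 - 52]
11. n1.sig = 0  [b.off + C.mk - 27]
12. n1.fin = 19  [(if C.tag then b.off else c.cnt) + 5]
13. n0.off = 8  [S₁.off - 3]
14. n0.idx = 4  [S₁.idx * -2 + 8]
15. n0.sig = 0  [S₁.idx * -1 + 2]
16. n0.fin = 7  [S₁.fin + S₁.sig - 12]

4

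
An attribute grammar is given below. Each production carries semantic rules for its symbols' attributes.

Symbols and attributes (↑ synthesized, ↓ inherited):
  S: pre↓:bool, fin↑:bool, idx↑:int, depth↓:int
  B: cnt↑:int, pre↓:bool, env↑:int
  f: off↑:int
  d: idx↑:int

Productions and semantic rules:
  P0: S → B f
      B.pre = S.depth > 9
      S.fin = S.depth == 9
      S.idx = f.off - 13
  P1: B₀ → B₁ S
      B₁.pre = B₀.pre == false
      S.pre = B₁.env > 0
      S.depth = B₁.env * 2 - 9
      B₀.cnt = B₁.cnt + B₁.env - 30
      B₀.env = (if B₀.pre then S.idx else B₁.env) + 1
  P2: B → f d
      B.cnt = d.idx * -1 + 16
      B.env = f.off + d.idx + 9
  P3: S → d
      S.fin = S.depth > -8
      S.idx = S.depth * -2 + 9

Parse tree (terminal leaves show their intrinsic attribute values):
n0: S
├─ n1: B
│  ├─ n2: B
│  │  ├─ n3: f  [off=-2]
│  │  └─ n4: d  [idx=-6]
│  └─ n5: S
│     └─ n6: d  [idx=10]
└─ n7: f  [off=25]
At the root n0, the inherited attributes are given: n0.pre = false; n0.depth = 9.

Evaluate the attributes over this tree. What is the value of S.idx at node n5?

1. n0.pre = false  [given at root]
2. n0.depth = 9  [given at root]
3. n1.pre = false  [S.depth > 9]
4. n2.pre = true  [B₀.pre == false]
5. n3.off = -2  [terminal]
6. n4.idx = -6  [terminal]
7. n2.cnt = 22  [d.idx * -1 + 16]
8. n2.env = 1  [f.off + d.idx + 9]
9. n5.pre = true  [B₁.env > 0]
10. n5.depth = -7  [B₁.env * 2 - 9]
11. n6.idx = 10  [terminal]
12. n5.fin = true  [S.depth > -8]
13. n5.idx = 23  [S.depth * -2 + 9]
14. n1.cnt = -7  [B₁.cnt + B₁.env - 30]
15. n1.env = 2  [(if B₀.pre then S.idx else B₁.env) + 1]
16. n7.off = 25  [terminal]
17. n0.fin = true  [S.depth == 9]
18. n0.idx = 12  [f.off - 13]

23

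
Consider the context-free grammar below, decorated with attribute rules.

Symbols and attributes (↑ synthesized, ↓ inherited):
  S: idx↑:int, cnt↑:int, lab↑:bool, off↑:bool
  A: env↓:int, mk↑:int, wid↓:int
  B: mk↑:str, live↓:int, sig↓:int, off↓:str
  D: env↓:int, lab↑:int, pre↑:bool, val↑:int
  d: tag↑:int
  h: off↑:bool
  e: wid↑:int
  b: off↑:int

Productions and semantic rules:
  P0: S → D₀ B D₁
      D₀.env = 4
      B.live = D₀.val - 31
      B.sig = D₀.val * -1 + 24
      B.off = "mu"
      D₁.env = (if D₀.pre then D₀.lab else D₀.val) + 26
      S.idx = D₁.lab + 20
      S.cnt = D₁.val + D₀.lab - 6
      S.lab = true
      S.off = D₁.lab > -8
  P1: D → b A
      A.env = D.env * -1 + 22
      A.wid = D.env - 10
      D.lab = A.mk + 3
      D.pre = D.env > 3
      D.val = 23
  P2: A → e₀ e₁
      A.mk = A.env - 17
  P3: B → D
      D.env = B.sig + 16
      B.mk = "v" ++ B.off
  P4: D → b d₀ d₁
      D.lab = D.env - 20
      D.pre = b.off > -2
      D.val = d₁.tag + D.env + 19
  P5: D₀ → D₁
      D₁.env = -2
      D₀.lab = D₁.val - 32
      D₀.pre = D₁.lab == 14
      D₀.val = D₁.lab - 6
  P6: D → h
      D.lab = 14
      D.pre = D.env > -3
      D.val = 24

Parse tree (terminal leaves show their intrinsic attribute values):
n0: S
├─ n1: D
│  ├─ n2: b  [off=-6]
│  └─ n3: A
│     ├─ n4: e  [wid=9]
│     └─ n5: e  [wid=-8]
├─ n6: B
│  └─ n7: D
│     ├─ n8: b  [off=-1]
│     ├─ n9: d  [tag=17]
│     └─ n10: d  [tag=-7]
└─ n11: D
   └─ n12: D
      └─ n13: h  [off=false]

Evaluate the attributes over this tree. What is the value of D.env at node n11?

1. n1.env = 4  [4]
2. n2.off = -6  [terminal]
3. n3.env = 18  [D.env * -1 + 22]
4. n3.wid = -6  [D.env - 10]
5. n4.wid = 9  [terminal]
6. n5.wid = -8  [terminal]
7. n3.mk = 1  [A.env - 17]
8. n1.lab = 4  [A.mk + 3]
9. n1.pre = true  [D.env > 3]
10. n1.val = 23  [23]
11. n6.live = -8  [D₀.val - 31]
12. n6.sig = 1  [D₀.val * -1 + 24]
13. n6.off = "mu"  ["mu"]
14. n7.env = 17  [B.sig + 16]
15. n8.off = -1  [terminal]
16. n9.tag = 17  [terminal]
17. n10.tag = -7  [terminal]
18. n7.lab = -3  [D.env - 20]
19. n7.pre = true  [b.off > -2]
20. n7.val = 29  [d₁.tag + D.env + 19]
21. n6.mk = "vmu"  ["v" ++ B.off]
22. n11.env = 30  [(if D₀.pre then D₀.lab else D₀.val) + 26]
23. n12.env = -2  [-2]
24. n13.off = false  [terminal]
25. n12.lab = 14  [14]
26. n12.pre = true  [D.env > -3]
27. n12.val = 24  [24]
28. n11.lab = -8  [D₁.val - 32]
29. n11.pre = true  [D₁.lab == 14]
30. n11.val = 8  [D₁.lab - 6]
31. n0.idx = 12  [D₁.lab + 20]
32. n0.cnt = 6  [D₁.val + D₀.lab - 6]
33. n0.lab = true  [true]
34. n0.off = false  [D₁.lab > -8]

30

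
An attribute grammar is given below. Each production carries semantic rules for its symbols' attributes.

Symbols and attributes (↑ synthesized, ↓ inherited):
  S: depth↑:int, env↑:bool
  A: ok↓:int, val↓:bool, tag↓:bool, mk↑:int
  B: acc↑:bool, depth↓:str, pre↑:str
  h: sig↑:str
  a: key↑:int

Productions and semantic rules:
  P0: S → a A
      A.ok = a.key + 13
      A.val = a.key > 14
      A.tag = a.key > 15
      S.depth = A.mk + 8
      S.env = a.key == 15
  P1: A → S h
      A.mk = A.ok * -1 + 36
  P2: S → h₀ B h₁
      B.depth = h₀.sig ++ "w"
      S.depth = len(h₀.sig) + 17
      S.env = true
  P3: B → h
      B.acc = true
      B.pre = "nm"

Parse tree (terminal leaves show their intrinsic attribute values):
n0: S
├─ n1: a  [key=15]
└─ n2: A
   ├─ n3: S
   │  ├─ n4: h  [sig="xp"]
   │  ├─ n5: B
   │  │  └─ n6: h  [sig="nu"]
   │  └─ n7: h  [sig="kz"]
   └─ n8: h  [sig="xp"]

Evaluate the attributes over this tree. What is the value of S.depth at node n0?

1. n1.key = 15  [terminal]
2. n2.ok = 28  [a.key + 13]
3. n2.val = true  [a.key > 14]
4. n2.tag = false  [a.key > 15]
5. n4.sig = "xp"  [terminal]
6. n5.depth = "xpw"  [h₀.sig ++ "w"]
7. n6.sig = "nu"  [terminal]
8. n5.acc = true  [true]
9. n5.pre = "nm"  ["nm"]
10. n7.sig = "kz"  [terminal]
11. n3.depth = 19  [len(h₀.sig) + 17]
12. n3.env = true  [true]
13. n8.sig = "xp"  [terminal]
14. n2.mk = 8  [A.ok * -1 + 36]
15. n0.depth = 16  [A.mk + 8]
16. n0.env = true  [a.key == 15]

16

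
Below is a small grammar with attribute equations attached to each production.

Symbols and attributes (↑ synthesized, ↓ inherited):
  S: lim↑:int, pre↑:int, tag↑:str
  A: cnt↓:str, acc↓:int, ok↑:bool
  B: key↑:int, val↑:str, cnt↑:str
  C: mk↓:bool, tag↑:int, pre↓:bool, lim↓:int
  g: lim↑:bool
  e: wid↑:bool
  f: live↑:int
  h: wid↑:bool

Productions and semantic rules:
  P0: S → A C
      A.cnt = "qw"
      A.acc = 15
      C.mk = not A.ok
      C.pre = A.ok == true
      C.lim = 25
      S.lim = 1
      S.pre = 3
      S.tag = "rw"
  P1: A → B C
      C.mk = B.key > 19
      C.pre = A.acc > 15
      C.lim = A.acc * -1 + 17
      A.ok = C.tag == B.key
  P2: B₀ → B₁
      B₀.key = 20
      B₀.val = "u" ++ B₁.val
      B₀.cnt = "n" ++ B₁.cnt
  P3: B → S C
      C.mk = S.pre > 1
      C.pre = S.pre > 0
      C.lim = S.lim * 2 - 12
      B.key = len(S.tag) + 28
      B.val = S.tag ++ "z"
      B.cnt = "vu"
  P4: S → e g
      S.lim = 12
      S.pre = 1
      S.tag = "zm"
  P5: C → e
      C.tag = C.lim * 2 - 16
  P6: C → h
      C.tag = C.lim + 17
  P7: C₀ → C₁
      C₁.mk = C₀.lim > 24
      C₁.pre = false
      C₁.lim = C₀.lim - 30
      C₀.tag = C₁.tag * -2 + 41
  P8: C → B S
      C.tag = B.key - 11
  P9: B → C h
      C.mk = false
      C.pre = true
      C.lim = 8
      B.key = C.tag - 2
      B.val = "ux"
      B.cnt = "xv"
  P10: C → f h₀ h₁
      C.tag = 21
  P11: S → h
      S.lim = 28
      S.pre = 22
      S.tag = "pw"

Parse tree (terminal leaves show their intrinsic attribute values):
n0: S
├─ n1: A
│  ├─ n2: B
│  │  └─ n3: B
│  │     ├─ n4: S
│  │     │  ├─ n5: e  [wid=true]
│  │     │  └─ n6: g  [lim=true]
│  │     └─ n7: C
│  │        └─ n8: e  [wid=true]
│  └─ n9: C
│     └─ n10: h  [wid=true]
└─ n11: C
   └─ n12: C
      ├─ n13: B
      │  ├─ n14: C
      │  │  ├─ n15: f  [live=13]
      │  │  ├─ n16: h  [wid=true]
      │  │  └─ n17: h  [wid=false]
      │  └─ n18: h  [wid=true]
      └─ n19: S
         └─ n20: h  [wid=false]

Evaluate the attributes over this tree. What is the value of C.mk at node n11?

1. n1.cnt = "qw"  ["qw"]
2. n1.acc = 15  [15]
3. n5.wid = true  [terminal]
4. n6.lim = true  [terminal]
5. n4.lim = 12  [12]
6. n4.pre = 1  [1]
7. n4.tag = "zm"  ["zm"]
8. n7.mk = false  [S.pre > 1]
9. n7.pre = true  [S.pre > 0]
10. n7.lim = 12  [S.lim * 2 - 12]
11. n8.wid = true  [terminal]
12. n7.tag = 8  [C.lim * 2 - 16]
13. n3.key = 30  [len(S.tag) + 28]
14. n3.val = "zmz"  [S.tag ++ "z"]
15. n3.cnt = "vu"  ["vu"]
16. n2.key = 20  [20]
17. n2.val = "uzmz"  ["u" ++ B₁.val]
18. n2.cnt = "nvu"  ["n" ++ B₁.cnt]
19. n9.mk = true  [B.key > 19]
20. n9.pre = false  [A.acc > 15]
21. n9.lim = 2  [A.acc * -1 + 17]
22. n10.wid = true  [terminal]
23. n9.tag = 19  [C.lim + 17]
24. n1.ok = false  [C.tag == B.key]
25. n11.mk = true  [not A.ok]
26. n11.pre = false  [A.ok == true]
27. n11.lim = 25  [25]
28. n12.mk = true  [C₀.lim > 24]
29. n12.pre = false  [false]
30. n12.lim = -5  [C₀.lim - 30]
31. n14.mk = false  [false]
32. n14.pre = true  [true]
33. n14.lim = 8  [8]
34. n15.live = 13  [terminal]
35. n16.wid = true  [terminal]
36. n17.wid = false  [terminal]
37. n14.tag = 21  [21]
38. n18.wid = true  [terminal]
39. n13.key = 19  [C.tag - 2]
40. n13.val = "ux"  ["ux"]
41. n13.cnt = "xv"  ["xv"]
42. n20.wid = false  [terminal]
43. n19.lim = 28  [28]
44. n19.pre = 22  [22]
45. n19.tag = "pw"  ["pw"]
46. n12.tag = 8  [B.key - 11]
47. n11.tag = 25  [C₁.tag * -2 + 41]
48. n0.lim = 1  [1]
49. n0.pre = 3  [3]
50. n0.tag = "rw"  ["rw"]

true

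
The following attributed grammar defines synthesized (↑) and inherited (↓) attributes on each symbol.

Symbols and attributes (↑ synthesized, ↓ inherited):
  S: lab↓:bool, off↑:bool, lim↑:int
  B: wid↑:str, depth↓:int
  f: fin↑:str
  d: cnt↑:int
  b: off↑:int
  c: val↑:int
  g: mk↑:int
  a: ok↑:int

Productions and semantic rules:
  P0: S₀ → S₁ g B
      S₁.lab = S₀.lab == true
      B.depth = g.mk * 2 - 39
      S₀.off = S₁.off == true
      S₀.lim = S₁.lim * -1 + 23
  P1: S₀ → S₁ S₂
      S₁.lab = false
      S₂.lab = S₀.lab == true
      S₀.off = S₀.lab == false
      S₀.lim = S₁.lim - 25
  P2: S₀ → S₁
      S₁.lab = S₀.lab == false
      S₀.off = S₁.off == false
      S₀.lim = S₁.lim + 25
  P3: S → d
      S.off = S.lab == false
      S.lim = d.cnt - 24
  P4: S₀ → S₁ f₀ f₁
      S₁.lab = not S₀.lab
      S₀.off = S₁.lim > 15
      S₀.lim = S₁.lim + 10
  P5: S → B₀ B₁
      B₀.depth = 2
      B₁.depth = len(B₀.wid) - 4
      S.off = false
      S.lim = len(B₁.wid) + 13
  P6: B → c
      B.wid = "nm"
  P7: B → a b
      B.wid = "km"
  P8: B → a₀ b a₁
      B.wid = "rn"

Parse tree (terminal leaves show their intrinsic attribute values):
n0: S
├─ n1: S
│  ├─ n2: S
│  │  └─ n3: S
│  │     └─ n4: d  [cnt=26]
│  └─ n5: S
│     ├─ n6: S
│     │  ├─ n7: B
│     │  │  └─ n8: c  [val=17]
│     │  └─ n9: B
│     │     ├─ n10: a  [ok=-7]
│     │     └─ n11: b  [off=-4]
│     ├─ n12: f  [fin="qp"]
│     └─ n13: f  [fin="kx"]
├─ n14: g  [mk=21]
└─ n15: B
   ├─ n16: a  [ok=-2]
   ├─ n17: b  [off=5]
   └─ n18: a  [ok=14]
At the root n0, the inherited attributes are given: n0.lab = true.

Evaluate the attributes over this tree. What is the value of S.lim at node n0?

1. n0.lab = true  [given at root]
2. n1.lab = true  [S₀.lab == true]
3. n2.lab = false  [false]
4. n3.lab = true  [S₀.lab == false]
5. n4.cnt = 26  [terminal]
6. n3.off = false  [S.lab == false]
7. n3.lim = 2  [d.cnt - 24]
8. n2.off = true  [S₁.off == false]
9. n2.lim = 27  [S₁.lim + 25]
10. n5.lab = true  [S₀.lab == true]
11. n6.lab = false  [not S₀.lab]
12. n7.depth = 2  [2]
13. n8.val = 17  [terminal]
14. n7.wid = "nm"  ["nm"]
15. n9.depth = -2  [len(B₀.wid) - 4]
16. n10.ok = -7  [terminal]
17. n11.off = -4  [terminal]
18. n9.wid = "km"  ["km"]
19. n6.off = false  [false]
20. n6.lim = 15  [len(B₁.wid) + 13]
21. n12.fin = "qp"  [terminal]
22. n13.fin = "kx"  [terminal]
23. n5.off = false  [S₁.lim > 15]
24. n5.lim = 25  [S₁.lim + 10]
25. n1.off = false  [S₀.lab == false]
26. n1.lim = 2  [S₁.lim - 25]
27. n14.mk = 21  [terminal]
28. n15.depth = 3  [g.mk * 2 - 39]
29. n16.ok = -2  [terminal]
30. n17.off = 5  [terminal]
31. n18.ok = 14  [terminal]
32. n15.wid = "rn"  ["rn"]
33. n0.off = false  [S₁.off == true]
34. n0.lim = 21  [S₁.lim * -1 + 23]

21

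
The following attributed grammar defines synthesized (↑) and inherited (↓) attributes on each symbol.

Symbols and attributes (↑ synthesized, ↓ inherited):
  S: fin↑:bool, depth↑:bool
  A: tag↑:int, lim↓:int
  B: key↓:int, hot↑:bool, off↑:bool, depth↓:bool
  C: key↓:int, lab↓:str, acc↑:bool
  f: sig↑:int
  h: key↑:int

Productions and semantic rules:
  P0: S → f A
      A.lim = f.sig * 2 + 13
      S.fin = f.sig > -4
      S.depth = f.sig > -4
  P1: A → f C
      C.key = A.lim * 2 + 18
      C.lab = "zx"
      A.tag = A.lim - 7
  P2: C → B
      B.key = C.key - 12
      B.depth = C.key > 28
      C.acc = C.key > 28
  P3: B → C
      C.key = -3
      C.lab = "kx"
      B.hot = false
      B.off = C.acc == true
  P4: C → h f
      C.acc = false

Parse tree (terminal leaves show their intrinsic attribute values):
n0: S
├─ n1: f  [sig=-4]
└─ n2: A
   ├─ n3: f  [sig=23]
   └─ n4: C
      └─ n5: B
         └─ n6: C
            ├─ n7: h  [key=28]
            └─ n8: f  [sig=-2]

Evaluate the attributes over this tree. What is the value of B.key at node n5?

1. n1.sig = -4  [terminal]
2. n2.lim = 5  [f.sig * 2 + 13]
3. n3.sig = 23  [terminal]
4. n4.key = 28  [A.lim * 2 + 18]
5. n4.lab = "zx"  ["zx"]
6. n5.key = 16  [C.key - 12]
7. n5.depth = false  [C.key > 28]
8. n6.key = -3  [-3]
9. n6.lab = "kx"  ["kx"]
10. n7.key = 28  [terminal]
11. n8.sig = -2  [terminal]
12. n6.acc = false  [false]
13. n5.hot = false  [false]
14. n5.off = false  [C.acc == true]
15. n4.acc = false  [C.key > 28]
16. n2.tag = -2  [A.lim - 7]
17. n0.fin = false  [f.sig > -4]
18. n0.depth = false  [f.sig > -4]

16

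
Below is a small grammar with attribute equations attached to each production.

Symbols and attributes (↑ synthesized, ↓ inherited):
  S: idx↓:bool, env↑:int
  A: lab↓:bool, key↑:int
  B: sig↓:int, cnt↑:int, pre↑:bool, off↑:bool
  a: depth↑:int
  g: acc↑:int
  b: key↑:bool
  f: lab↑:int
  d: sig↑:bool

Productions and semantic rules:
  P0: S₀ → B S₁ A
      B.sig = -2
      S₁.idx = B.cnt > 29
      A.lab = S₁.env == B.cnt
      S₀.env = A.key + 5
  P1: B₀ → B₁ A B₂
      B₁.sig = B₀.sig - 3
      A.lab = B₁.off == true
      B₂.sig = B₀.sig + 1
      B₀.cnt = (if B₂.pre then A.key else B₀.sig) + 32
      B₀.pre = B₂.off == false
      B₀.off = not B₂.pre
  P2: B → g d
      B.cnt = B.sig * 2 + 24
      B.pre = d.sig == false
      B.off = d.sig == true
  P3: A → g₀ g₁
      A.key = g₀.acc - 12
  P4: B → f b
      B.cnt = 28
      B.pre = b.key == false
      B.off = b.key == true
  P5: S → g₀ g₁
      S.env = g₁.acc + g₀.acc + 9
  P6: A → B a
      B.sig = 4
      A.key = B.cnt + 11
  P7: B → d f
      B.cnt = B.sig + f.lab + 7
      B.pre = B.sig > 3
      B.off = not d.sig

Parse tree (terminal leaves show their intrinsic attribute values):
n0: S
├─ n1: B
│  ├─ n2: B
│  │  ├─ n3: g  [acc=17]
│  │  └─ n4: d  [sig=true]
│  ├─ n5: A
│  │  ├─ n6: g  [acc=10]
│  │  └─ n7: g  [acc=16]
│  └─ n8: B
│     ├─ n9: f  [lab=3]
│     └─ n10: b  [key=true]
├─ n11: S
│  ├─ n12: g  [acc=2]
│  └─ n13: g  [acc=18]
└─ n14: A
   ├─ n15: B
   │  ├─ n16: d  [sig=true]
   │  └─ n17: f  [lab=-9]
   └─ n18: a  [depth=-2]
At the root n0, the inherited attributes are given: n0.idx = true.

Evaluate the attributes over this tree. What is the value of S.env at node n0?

18

1. n0.idx = true  [given at root]
2. n1.sig = -2  [-2]
3. n2.sig = -5  [B₀.sig - 3]
4. n3.acc = 17  [terminal]
5. n4.sig = true  [terminal]
6. n2.cnt = 14  [B.sig * 2 + 24]
7. n2.pre = false  [d.sig == false]
8. n2.off = true  [d.sig == true]
9. n5.lab = true  [B₁.off == true]
10. n6.acc = 10  [terminal]
11. n7.acc = 16  [terminal]
12. n5.key = -2  [g₀.acc - 12]
13. n8.sig = -1  [B₀.sig + 1]
14. n9.lab = 3  [terminal]
15. n10.key = true  [terminal]
16. n8.cnt = 28  [28]
17. n8.pre = false  [b.key == false]
18. n8.off = true  [b.key == true]
19. n1.cnt = 30  [(if B₂.pre then A.key else B₀.sig) + 32]
20. n1.pre = false  [B₂.off == false]
21. n1.off = true  [not B₂.pre]
22. n11.idx = true  [B.cnt > 29]
23. n12.acc = 2  [terminal]
24. n13.acc = 18  [terminal]
25. n11.env = 29  [g₁.acc + g₀.acc + 9]
26. n14.lab = false  [S₁.env == B.cnt]
27. n15.sig = 4  [4]
28. n16.sig = true  [terminal]
29. n17.lab = -9  [terminal]
30. n15.cnt = 2  [B.sig + f.lab + 7]
31. n15.pre = true  [B.sig > 3]
32. n15.off = false  [not d.sig]
33. n18.depth = -2  [terminal]
34. n14.key = 13  [B.cnt + 11]
35. n0.env = 18  [A.key + 5]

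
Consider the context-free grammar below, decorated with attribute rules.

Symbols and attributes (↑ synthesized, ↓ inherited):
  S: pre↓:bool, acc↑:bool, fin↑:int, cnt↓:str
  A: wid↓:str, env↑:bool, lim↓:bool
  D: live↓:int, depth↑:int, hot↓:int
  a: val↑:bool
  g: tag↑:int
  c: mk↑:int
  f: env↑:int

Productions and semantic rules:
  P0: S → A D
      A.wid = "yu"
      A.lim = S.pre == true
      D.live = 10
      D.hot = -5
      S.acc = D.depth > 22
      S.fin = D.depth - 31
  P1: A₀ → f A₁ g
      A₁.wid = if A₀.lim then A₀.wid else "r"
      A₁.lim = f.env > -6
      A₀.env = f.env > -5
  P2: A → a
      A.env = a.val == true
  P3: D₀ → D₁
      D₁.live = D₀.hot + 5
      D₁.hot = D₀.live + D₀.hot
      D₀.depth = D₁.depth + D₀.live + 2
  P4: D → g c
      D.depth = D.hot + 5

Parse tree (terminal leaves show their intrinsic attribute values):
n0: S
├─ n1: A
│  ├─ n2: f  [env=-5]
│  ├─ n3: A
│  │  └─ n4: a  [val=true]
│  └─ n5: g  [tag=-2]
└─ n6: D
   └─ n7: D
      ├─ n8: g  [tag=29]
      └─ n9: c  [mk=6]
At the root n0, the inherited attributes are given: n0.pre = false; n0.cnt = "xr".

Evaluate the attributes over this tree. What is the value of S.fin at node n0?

1. n0.pre = false  [given at root]
2. n0.cnt = "xr"  [given at root]
3. n1.wid = "yu"  ["yu"]
4. n1.lim = false  [S.pre == true]
5. n2.env = -5  [terminal]
6. n3.wid = "r"  [if A₀.lim then A₀.wid else "r"]
7. n3.lim = true  [f.env > -6]
8. n4.val = true  [terminal]
9. n3.env = true  [a.val == true]
10. n5.tag = -2  [terminal]
11. n1.env = false  [f.env > -5]
12. n6.live = 10  [10]
13. n6.hot = -5  [-5]
14. n7.live = 0  [D₀.hot + 5]
15. n7.hot = 5  [D₀.live + D₀.hot]
16. n8.tag = 29  [terminal]
17. n9.mk = 6  [terminal]
18. n7.depth = 10  [D.hot + 5]
19. n6.depth = 22  [D₁.depth + D₀.live + 2]
20. n0.acc = false  [D.depth > 22]
21. n0.fin = -9  [D.depth - 31]

-9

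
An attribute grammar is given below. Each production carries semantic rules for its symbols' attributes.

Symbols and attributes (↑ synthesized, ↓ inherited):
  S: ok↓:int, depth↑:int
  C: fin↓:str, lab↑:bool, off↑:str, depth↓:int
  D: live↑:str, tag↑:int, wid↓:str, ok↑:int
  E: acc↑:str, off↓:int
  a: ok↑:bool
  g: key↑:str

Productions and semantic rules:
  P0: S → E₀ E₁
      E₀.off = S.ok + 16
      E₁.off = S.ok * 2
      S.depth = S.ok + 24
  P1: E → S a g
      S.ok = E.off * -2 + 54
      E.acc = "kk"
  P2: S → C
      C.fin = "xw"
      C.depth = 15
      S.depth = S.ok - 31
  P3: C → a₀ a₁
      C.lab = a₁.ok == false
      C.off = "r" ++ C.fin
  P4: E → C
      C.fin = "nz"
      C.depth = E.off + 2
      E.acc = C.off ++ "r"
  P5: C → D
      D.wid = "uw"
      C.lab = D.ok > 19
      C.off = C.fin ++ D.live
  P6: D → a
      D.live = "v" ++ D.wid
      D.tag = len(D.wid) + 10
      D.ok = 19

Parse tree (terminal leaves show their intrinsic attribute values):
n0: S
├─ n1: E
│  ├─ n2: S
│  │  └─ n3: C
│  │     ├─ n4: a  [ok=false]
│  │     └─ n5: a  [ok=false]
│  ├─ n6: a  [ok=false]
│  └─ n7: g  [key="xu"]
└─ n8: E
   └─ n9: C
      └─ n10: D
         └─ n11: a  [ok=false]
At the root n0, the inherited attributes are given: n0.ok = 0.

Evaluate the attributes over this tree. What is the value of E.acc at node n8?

"nzvuwr"

1. n0.ok = 0  [given at root]
2. n1.off = 16  [S.ok + 16]
3. n2.ok = 22  [E.off * -2 + 54]
4. n3.fin = "xw"  ["xw"]
5. n3.depth = 15  [15]
6. n4.ok = false  [terminal]
7. n5.ok = false  [terminal]
8. n3.lab = true  [a₁.ok == false]
9. n3.off = "rxw"  ["r" ++ C.fin]
10. n2.depth = -9  [S.ok - 31]
11. n6.ok = false  [terminal]
12. n7.key = "xu"  [terminal]
13. n1.acc = "kk"  ["kk"]
14. n8.off = 0  [S.ok * 2]
15. n9.fin = "nz"  ["nz"]
16. n9.depth = 2  [E.off + 2]
17. n10.wid = "uw"  ["uw"]
18. n11.ok = false  [terminal]
19. n10.live = "vuw"  ["v" ++ D.wid]
20. n10.tag = 12  [len(D.wid) + 10]
21. n10.ok = 19  [19]
22. n9.lab = false  [D.ok > 19]
23. n9.off = "nzvuw"  [C.fin ++ D.live]
24. n8.acc = "nzvuwr"  [C.off ++ "r"]
25. n0.depth = 24  [S.ok + 24]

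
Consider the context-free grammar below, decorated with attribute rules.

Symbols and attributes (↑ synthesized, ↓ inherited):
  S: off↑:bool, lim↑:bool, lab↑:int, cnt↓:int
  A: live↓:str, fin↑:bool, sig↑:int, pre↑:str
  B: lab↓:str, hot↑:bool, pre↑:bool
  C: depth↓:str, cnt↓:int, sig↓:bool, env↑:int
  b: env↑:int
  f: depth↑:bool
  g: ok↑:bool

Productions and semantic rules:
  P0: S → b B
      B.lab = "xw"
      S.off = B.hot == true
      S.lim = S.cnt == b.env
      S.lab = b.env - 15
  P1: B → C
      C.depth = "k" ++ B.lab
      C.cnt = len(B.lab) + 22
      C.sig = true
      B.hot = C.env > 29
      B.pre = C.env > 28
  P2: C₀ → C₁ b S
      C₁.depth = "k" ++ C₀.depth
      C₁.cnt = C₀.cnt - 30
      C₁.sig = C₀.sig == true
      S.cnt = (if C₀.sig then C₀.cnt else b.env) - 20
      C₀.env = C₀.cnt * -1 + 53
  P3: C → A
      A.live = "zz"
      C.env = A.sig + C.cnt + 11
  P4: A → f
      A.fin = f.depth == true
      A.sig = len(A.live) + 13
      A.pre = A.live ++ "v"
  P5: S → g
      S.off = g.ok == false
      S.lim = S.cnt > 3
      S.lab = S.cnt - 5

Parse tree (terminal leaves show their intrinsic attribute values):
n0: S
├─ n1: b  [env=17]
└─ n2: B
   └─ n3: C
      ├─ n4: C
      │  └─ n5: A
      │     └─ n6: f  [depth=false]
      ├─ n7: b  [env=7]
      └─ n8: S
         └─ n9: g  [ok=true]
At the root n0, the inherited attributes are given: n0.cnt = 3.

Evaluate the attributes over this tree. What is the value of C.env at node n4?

20

1. n0.cnt = 3  [given at root]
2. n1.env = 17  [terminal]
3. n2.lab = "xw"  ["xw"]
4. n3.depth = "kxw"  ["k" ++ B.lab]
5. n3.cnt = 24  [len(B.lab) + 22]
6. n3.sig = true  [true]
7. n4.depth = "kkxw"  ["k" ++ C₀.depth]
8. n4.cnt = -6  [C₀.cnt - 30]
9. n4.sig = true  [C₀.sig == true]
10. n5.live = "zz"  ["zz"]
11. n6.depth = false  [terminal]
12. n5.fin = false  [f.depth == true]
13. n5.sig = 15  [len(A.live) + 13]
14. n5.pre = "zzv"  [A.live ++ "v"]
15. n4.env = 20  [A.sig + C.cnt + 11]
16. n7.env = 7  [terminal]
17. n8.cnt = 4  [(if C₀.sig then C₀.cnt else b.env) - 20]
18. n9.ok = true  [terminal]
19. n8.off = false  [g.ok == false]
20. n8.lim = true  [S.cnt > 3]
21. n8.lab = -1  [S.cnt - 5]
22. n3.env = 29  [C₀.cnt * -1 + 53]
23. n2.hot = false  [C.env > 29]
24. n2.pre = true  [C.env > 28]
25. n0.off = false  [B.hot == true]
26. n0.lim = false  [S.cnt == b.env]
27. n0.lab = 2  [b.env - 15]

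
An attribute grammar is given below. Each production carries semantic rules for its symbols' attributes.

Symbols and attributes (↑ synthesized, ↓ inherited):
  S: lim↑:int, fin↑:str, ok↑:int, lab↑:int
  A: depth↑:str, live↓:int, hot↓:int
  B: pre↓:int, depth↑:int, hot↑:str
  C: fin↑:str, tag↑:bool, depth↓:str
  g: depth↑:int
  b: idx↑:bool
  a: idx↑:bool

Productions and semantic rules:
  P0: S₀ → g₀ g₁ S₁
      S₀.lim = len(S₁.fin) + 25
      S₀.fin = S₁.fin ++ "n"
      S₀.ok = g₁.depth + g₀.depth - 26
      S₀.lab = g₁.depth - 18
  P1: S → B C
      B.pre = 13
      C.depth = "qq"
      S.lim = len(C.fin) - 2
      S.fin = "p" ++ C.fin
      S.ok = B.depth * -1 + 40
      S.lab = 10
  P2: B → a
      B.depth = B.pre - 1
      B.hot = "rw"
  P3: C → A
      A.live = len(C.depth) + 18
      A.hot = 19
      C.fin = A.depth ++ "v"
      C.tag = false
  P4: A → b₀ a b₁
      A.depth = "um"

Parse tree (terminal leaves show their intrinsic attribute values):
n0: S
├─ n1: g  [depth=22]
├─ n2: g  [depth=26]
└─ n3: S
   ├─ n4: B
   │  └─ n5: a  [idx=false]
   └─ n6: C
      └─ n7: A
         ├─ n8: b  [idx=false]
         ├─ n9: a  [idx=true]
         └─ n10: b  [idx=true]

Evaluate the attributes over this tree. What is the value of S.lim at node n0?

1. n1.depth = 22  [terminal]
2. n2.depth = 26  [terminal]
3. n4.pre = 13  [13]
4. n5.idx = false  [terminal]
5. n4.depth = 12  [B.pre - 1]
6. n4.hot = "rw"  ["rw"]
7. n6.depth = "qq"  ["qq"]
8. n7.live = 20  [len(C.depth) + 18]
9. n7.hot = 19  [19]
10. n8.idx = false  [terminal]
11. n9.idx = true  [terminal]
12. n10.idx = true  [terminal]
13. n7.depth = "um"  ["um"]
14. n6.fin = "umv"  [A.depth ++ "v"]
15. n6.tag = false  [false]
16. n3.lim = 1  [len(C.fin) - 2]
17. n3.fin = "pumv"  ["p" ++ C.fin]
18. n3.ok = 28  [B.depth * -1 + 40]
19. n3.lab = 10  [10]
20. n0.lim = 29  [len(S₁.fin) + 25]
21. n0.fin = "pumvn"  [S₁.fin ++ "n"]
22. n0.ok = 22  [g₁.depth + g₀.depth - 26]
23. n0.lab = 8  [g₁.depth - 18]

29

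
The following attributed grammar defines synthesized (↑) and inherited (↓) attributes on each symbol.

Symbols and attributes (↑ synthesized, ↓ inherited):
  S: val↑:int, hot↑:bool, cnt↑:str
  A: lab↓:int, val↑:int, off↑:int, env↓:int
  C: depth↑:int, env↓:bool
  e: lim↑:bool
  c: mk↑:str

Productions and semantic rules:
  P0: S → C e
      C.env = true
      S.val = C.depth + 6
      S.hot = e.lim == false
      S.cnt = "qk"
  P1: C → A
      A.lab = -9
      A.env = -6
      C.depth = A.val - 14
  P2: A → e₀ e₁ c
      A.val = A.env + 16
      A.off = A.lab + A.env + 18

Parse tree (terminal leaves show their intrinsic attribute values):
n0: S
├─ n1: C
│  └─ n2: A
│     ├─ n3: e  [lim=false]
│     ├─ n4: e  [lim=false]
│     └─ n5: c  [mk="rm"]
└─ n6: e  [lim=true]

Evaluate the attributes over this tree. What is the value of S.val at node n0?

2

1. n1.env = true  [true]
2. n2.lab = -9  [-9]
3. n2.env = -6  [-6]
4. n3.lim = false  [terminal]
5. n4.lim = false  [terminal]
6. n5.mk = "rm"  [terminal]
7. n2.val = 10  [A.env + 16]
8. n2.off = 3  [A.lab + A.env + 18]
9. n1.depth = -4  [A.val - 14]
10. n6.lim = true  [terminal]
11. n0.val = 2  [C.depth + 6]
12. n0.hot = false  [e.lim == false]
13. n0.cnt = "qk"  ["qk"]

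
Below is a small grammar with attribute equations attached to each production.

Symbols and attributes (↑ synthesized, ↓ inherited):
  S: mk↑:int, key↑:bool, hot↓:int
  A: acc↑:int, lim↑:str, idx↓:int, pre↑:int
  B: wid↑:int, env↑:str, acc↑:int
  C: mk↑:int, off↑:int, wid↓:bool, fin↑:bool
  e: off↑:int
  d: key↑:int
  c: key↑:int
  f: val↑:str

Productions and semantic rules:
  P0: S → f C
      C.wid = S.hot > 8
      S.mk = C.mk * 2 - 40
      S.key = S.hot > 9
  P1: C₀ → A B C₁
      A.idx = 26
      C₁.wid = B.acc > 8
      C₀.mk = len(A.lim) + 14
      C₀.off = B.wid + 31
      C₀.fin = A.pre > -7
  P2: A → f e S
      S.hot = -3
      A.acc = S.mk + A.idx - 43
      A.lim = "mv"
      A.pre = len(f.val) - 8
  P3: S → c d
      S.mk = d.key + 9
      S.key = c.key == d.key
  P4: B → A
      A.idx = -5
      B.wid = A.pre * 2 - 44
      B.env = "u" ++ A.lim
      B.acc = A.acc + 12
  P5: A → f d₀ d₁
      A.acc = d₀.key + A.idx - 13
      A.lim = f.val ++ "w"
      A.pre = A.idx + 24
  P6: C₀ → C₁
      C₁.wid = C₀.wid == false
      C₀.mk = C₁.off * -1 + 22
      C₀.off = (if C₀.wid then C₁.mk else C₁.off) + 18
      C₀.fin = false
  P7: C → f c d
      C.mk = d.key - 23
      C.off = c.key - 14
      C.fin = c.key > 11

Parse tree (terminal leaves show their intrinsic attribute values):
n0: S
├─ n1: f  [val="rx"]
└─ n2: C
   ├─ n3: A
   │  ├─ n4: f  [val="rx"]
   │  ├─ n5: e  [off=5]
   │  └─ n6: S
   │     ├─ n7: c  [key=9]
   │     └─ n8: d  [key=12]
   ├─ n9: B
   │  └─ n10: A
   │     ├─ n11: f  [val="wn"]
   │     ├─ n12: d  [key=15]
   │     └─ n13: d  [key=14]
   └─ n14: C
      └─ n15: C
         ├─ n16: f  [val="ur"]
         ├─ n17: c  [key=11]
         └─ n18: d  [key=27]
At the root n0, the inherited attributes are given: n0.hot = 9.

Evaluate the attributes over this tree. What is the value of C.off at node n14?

1. n0.hot = 9  [given at root]
2. n1.val = "rx"  [terminal]
3. n2.wid = true  [S.hot > 8]
4. n3.idx = 26  [26]
5. n4.val = "rx"  [terminal]
6. n5.off = 5  [terminal]
7. n6.hot = -3  [-3]
8. n7.key = 9  [terminal]
9. n8.key = 12  [terminal]
10. n6.mk = 21  [d.key + 9]
11. n6.key = false  [c.key == d.key]
12. n3.acc = 4  [S.mk + A.idx - 43]
13. n3.lim = "mv"  ["mv"]
14. n3.pre = -6  [len(f.val) - 8]
15. n10.idx = -5  [-5]
16. n11.val = "wn"  [terminal]
17. n12.key = 15  [terminal]
18. n13.key = 14  [terminal]
19. n10.acc = -3  [d₀.key + A.idx - 13]
20. n10.lim = "wnw"  [f.val ++ "w"]
21. n10.pre = 19  [A.idx + 24]
22. n9.wid = -6  [A.pre * 2 - 44]
23. n9.env = "uwnw"  ["u" ++ A.lim]
24. n9.acc = 9  [A.acc + 12]
25. n14.wid = true  [B.acc > 8]
26. n15.wid = false  [C₀.wid == false]
27. n16.val = "ur"  [terminal]
28. n17.key = 11  [terminal]
29. n18.key = 27  [terminal]
30. n15.mk = 4  [d.key - 23]
31. n15.off = -3  [c.key - 14]
32. n15.fin = false  [c.key > 11]
33. n14.mk = 25  [C₁.off * -1 + 22]
34. n14.off = 22  [(if C₀.wid then C₁.mk else C₁.off) + 18]
35. n14.fin = false  [false]
36. n2.mk = 16  [len(A.lim) + 14]
37. n2.off = 25  [B.wid + 31]
38. n2.fin = true  [A.pre > -7]
39. n0.mk = -8  [C.mk * 2 - 40]
40. n0.key = false  [S.hot > 9]

22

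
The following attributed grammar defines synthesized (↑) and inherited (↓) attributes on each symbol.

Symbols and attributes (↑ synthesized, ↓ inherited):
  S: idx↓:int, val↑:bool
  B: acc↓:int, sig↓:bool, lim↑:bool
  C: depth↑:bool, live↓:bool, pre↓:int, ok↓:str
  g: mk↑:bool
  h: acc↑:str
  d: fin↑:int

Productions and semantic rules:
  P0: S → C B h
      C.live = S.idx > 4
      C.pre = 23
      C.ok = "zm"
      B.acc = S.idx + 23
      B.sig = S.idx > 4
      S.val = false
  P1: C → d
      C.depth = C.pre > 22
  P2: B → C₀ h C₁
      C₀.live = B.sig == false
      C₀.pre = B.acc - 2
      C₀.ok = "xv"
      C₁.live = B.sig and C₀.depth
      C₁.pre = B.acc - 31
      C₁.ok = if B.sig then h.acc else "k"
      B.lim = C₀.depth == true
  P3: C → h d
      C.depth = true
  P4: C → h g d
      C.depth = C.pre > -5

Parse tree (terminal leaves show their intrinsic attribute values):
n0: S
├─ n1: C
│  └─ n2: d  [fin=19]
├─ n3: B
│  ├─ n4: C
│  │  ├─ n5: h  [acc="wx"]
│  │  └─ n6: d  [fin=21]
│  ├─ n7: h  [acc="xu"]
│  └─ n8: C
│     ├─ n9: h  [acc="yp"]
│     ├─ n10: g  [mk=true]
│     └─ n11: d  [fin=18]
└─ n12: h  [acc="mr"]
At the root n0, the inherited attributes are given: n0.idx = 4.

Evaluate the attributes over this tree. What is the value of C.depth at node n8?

true

1. n0.idx = 4  [given at root]
2. n1.live = false  [S.idx > 4]
3. n1.pre = 23  [23]
4. n1.ok = "zm"  ["zm"]
5. n2.fin = 19  [terminal]
6. n1.depth = true  [C.pre > 22]
7. n3.acc = 27  [S.idx + 23]
8. n3.sig = false  [S.idx > 4]
9. n4.live = true  [B.sig == false]
10. n4.pre = 25  [B.acc - 2]
11. n4.ok = "xv"  ["xv"]
12. n5.acc = "wx"  [terminal]
13. n6.fin = 21  [terminal]
14. n4.depth = true  [true]
15. n7.acc = "xu"  [terminal]
16. n8.live = false  [B.sig and C₀.depth]
17. n8.pre = -4  [B.acc - 31]
18. n8.ok = "k"  [if B.sig then h.acc else "k"]
19. n9.acc = "yp"  [terminal]
20. n10.mk = true  [terminal]
21. n11.fin = 18  [terminal]
22. n8.depth = true  [C.pre > -5]
23. n3.lim = true  [C₀.depth == true]
24. n12.acc = "mr"  [terminal]
25. n0.val = false  [false]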